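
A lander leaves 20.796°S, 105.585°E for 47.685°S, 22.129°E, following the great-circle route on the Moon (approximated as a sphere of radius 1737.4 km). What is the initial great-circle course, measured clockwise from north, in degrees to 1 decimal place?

225.2°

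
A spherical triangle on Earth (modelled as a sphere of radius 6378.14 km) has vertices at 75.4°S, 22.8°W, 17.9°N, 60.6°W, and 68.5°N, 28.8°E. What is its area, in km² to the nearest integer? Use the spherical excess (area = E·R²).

79091887 km²

Side lengths (central angles): a = 1.2770, b = 2.5736, c = 1.6789 rad; semiperimeter s = 2.7647.
By l'Huilier's theorem, tan(E/4) = √[tan(s/2) tan((s−a)/2) tan((s−b)/2) tan((s−c)/2)], giving spherical excess E = 1.9442 rad.
Area = E·R² = 1.9442 × (6378.14)² ≈ 79091887 km².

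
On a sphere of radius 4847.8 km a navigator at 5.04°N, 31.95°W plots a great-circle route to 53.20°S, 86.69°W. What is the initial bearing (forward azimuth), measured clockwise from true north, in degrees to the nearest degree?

Δλ = -54.740° = -0.9554 rad.
y = sin Δλ · cos φ₂ = (-0.8165)(0.5990) = -0.4891
x = cos φ₁ sin φ₂ − sin φ₁ cos φ₂ cos Δλ = (0.9961)(-0.8007) − (0.0879)(0.5990)(0.5773) = -0.8280
θ = atan2(y, x) = -149.43°; adding 360° gives 211°.

211°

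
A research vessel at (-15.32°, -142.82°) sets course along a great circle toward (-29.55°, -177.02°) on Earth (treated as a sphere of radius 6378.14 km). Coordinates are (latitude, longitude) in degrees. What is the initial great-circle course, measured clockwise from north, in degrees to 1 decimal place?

239.7°

Δλ = -34.200° = -0.5969 rad.
y = sin Δλ · cos φ₂ = (-0.5621)(0.8699) = -0.4890
x = cos φ₁ sin φ₂ − sin φ₁ cos φ₂ cos Δλ = (0.9645)(-0.4932) − (-0.2642)(0.8699)(0.8271) = -0.2856
θ = atan2(y, x) = -120.28°; adding 360° gives 239.7°.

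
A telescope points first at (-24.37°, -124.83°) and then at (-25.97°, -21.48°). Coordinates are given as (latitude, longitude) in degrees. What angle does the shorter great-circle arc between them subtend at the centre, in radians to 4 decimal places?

1.5792 rad

In radians: φ₁ = -0.4253, φ₂ = -0.4533, Δλ = 103.350° = 1.8038 rad.
Haversine: a = sin²(Δφ/2) + cos φ₁ cos φ₂ sin²(Δλ/2) = 0.0002 + (0.9109)(0.8990)(0.6154) = 0.50420.
Central angle c = 2·arcsin(√a) = 1.57919 rad.
So the angular separation is 1.5792 rad.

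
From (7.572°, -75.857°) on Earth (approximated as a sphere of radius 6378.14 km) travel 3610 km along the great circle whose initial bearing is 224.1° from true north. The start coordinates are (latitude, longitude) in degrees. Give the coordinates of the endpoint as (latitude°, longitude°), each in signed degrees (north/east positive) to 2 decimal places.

-15.70°, -98.66°

Angular distance δ = d/R = 3610/6378.14 = 0.56600 rad; initial bearing θ = 3.9113 rad.
sin φ₂ = sin φ₁ cos δ + cos φ₁ sin δ cos θ = (0.1318)(0.8441) + (0.9913)(0.5363)(-0.7181) = -0.2705, so φ₂ = -15.70°.
Δλ = atan2(sin θ sin δ cos φ₁, cos δ − sin φ₁ sin φ₂) = atan2(-0.3699, 0.8797) = -22.808°.
λ₂ = -75.857° − 22.808° = -98.66°.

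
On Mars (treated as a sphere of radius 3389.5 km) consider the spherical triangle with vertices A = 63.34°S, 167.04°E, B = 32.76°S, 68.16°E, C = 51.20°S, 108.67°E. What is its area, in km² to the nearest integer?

1076107 km²

Side lengths (central angles): a = 0.6053, b = 0.5662, c = 1.1315 rad; semiperimeter s = 1.1515.
By l'Huilier's theorem, tan(E/4) = √[tan(s/2) tan((s−a)/2) tan((s−b)/2) tan((s−c)/2)], giving spherical excess E = 0.0937 rad.
Area = E·R² = 0.0937 × (3389.5)² ≈ 1076107 km².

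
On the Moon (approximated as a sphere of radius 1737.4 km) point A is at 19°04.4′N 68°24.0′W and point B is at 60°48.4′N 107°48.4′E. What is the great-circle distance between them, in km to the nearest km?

3034 km

With latitudes φ₁ = 19.073°, φ₂ = 60.807° and longitude difference Δλ = 176.207°:
cos c = sin φ₁ sin φ₂ + cos φ₁ cos φ₂ cos Δλ = (0.3268)(0.8730) + (0.9451)(0.4878)(-0.9978) = -0.17470,
so c = arccos(-0.17470) = 1.74640 rad.
Distance = R·c = 1737.4 × 1.7464 ≈ 3034 km.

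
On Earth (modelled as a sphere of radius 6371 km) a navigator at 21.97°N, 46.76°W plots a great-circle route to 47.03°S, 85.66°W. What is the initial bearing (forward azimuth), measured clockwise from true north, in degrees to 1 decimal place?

206.0°

With φ₁ = 0.3834, φ₂ = -0.8208, Δλ = -0.6789 rad, the forward-azimuth formula gives
θ = atan2( sin Δλ cos φ₂ , cos φ₁ sin φ₂ − sin φ₁ cos φ₂ cos Δλ ) = atan2(-0.4280, -0.8770) = -153.99°.
Adding 360° brings this into [0°, 360°): 206.0°.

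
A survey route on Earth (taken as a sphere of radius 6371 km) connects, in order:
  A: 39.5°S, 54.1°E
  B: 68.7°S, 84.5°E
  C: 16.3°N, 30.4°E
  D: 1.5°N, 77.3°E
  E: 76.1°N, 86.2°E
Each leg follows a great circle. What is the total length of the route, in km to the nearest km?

Leg A→B: central angle 0.5838 rad, distance 3719.3 km.
Leg B→C: central angle 1.6279 rad, distance 10371.2 km.
Leg C→D: central angle 0.8461 rad, distance 5390.3 km.
Leg D→E: central angle 1.3050 rad, distance 8314.2 km.
Total: 3719.3 + 10371.2 + 5390.3 + 8314.2 ≈ 27795 km.

27795 km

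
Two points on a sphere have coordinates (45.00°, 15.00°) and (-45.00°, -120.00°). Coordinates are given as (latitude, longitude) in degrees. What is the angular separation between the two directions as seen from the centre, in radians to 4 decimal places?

2.5936 rad

In radians: φ₁ = 0.7854, φ₂ = -0.7854, Δλ = -135.000° = -2.3562 rad.
cos c = sin φ₁ sin φ₂ + cos φ₁ cos φ₂ cos Δλ = (0.7071)(-0.7071) + (0.7071)(0.7071)(-0.7071) = -0.85355,
so c = arccos(-0.85355) = 2.59356 rad.
So the angular separation is 2.5936 rad.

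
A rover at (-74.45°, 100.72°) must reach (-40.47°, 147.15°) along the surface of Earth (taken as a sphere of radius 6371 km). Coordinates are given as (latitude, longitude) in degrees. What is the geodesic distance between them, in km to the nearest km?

In radians: φ₁ = -1.2994, φ₂ = -0.7063, Δλ = 46.430° = 0.8104 rad.
cos c = sin φ₁ sin φ₂ + cos φ₁ cos φ₂ cos Δλ = (-0.9634)(-0.6490) + (0.2681)(0.7607)(0.6892) = 0.76586,
so c = arccos(0.76586) = 0.69842 rad.
Distance = R·c = 6371 × 0.6984 ≈ 4450 km.

4450 km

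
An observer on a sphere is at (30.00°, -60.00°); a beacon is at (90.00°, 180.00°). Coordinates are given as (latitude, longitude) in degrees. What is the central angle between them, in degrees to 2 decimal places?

60.00°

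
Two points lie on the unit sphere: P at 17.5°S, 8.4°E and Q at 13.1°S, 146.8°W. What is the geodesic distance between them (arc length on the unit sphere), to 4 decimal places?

2.4576

Let φ₁ = -0.3054 rad, φ₂ = -0.2286 rad, and Δλ = -2.7088 rad.
Haversine: a = sin²(Δφ/2) + cos φ₁ cos φ₂ sin²(Δλ/2) = 0.0015 + (0.9537)(0.9740)(0.9539) = 0.88754.
Central angle c = 2·arcsin(√a) = 2.45763 rad.
On the unit sphere the arc length equals the central angle: 2.4576.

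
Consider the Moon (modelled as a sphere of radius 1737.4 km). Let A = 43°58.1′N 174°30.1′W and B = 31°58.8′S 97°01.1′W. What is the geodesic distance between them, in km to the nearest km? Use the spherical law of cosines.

3142 km

Let φ₁ = 0.7674 rad, φ₂ = -0.5582 rad, and Δλ = 1.3523 rad.
cos c = sin φ₁ sin φ₂ + cos φ₁ cos φ₂ cos Δλ = (0.6943)(-0.5296) + (0.7197)(0.8482)(0.2167) = -0.23539,
so c = arccos(-0.23539) = 1.80841 rad.
Distance = R·c = 1737.4 × 1.8084 ≈ 3142 km.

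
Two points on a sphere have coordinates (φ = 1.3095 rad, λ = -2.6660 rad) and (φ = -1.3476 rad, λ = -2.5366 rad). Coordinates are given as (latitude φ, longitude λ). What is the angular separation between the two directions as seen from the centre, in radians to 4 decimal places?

Let φ₁ = 1.3095 rad, φ₂ = -1.3476 rad, and Δλ = 0.1294 rad.
cos c = sin φ₁ sin φ₂ + cos φ₁ cos φ₂ cos Δλ = (0.9661)(-0.9752) + (0.2583)(0.2213)(0.9916) = -0.88539,
so c = arccos(-0.88539) = 2.65813 rad.
So the angular separation is 2.6581 rad.

2.6581 rad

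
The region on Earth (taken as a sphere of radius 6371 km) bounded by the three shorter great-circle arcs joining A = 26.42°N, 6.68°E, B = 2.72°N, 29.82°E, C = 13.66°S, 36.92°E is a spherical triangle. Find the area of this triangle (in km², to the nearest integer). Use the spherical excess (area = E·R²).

Side lengths (central angles): a = 0.3112, b = 0.8675, c = 0.5667 rad; semiperimeter s = 0.8727.
By l'Huilier's theorem, tan(E/4) = √[tan(s/2) tan((s−a)/2) tan((s−b)/2) tan((s−c)/2)], giving spherical excess E = 0.0293 rad.
Area = E·R² = 0.0293 × (6371)² ≈ 1189328 km².

1189328 km²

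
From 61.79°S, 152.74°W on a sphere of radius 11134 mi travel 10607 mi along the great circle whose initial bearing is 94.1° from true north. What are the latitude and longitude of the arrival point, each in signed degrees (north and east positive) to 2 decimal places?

-32.56°, -78.05°

Angular distance δ = d/R = 10607/11134 = 0.95267 rad; initial bearing θ = 1.6424 rad.
sin φ₂ = sin φ₁ cos δ + cos φ₁ sin δ cos θ = (-0.8812)(0.5795) + (0.4727)(0.8150)(-0.0715) = -0.5382, so φ₂ = -32.56°.
Δλ = atan2(sin θ sin δ cos φ₁, cos δ − sin φ₁ sin φ₂) = atan2(0.3843, 0.1052) = 74.686°.
λ₂ = -152.740° + 74.686° = -78.05°.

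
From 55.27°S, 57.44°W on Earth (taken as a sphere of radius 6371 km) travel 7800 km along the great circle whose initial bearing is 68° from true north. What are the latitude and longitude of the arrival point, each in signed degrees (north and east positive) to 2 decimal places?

-4.49°, 3.58°

Angular distance δ = d/R = 7800/6371 = 1.22430 rad; initial bearing θ = 1.1868 rad.
sin φ₂ = sin φ₁ cos δ + cos φ₁ sin δ cos θ = (-0.8218)(0.3396) + (0.5697)(0.9406)(0.3746) = -0.0784, so φ₂ = -4.49°.
Δλ = atan2(sin θ sin δ cos φ₁, cos δ − sin φ₁ sin φ₂) = atan2(0.4968, 0.2752) = 61.018°.
λ₂ = -57.440° + 61.018° = 3.58°.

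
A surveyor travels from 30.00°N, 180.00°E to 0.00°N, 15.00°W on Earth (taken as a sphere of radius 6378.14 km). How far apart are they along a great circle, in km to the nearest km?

16339 km

In radians: φ₁ = 0.5236, φ₂ = 0.0000, Δλ = 165.000° = 2.8798 rad.
cos c = sin φ₁ sin φ₂ + cos φ₁ cos φ₂ cos Δλ = (0.5000)(0.0000) + (0.8660)(1.0000)(-0.9659) = -0.83652,
so c = arccos(-0.83652) = 2.56169 rad.
Distance = R·c = 6378.14 × 2.5617 ≈ 16339 km.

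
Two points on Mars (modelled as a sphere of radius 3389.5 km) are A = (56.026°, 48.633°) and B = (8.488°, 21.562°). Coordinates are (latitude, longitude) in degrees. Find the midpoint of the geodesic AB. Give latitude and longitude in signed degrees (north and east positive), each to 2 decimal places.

32.93°, 31.27°

The central angle between A and B is δ = 0.9090 rad.
With f = 0.5, the slerp weights are sin((1−f)δ)/sin δ = 0.5565 and sin(fδ)/sin δ = 0.5565.
Weighted sum of the unit vectors: (0.5565)·(0.3693,0.4194,0.8293) + (0.5565)·(0.9198,0.3635,0.1476) = (0.7174, 0.4357, 0.5436).
Converting back: φ = atan2(z, √(x²+y²)) = 32.93°, λ = atan2(y, x) = 31.27°.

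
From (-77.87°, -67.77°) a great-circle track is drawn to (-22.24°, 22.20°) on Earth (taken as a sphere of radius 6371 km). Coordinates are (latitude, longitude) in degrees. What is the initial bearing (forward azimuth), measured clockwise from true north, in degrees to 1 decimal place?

94.9°

With φ₁ = -1.3591, φ₂ = -0.3882, Δλ = 1.5703 rad, the forward-azimuth formula gives
θ = atan2( sin Δλ cos φ₂ , cos φ₁ sin φ₂ − sin φ₁ cos φ₂ cos Δλ ) = atan2(0.9256, -0.0791) = 94.88°.
So the initial bearing is 94.9°.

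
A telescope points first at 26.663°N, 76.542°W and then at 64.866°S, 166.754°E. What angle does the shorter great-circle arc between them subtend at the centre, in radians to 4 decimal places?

2.1856 rad

Let φ₁ = 0.4654 rad, φ₂ = -1.1321 rad, and Δλ = -2.0369 rad.
cos c = sin φ₁ sin φ₂ + cos φ₁ cos φ₂ cos Δλ = (0.4487)(-0.9053) + (0.8937)(0.4247)(-0.4494) = -0.57683,
so c = arccos(-0.57683) = 2.18563 rad.
So the angular separation is 2.1856 rad.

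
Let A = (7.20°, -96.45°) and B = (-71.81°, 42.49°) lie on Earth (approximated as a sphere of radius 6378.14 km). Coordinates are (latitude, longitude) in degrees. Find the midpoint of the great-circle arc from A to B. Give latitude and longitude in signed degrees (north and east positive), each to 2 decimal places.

-46.45°, -81.29°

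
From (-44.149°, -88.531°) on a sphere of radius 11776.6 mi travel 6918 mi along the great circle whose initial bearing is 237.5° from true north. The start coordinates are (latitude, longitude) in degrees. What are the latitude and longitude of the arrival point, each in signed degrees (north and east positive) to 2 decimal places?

Angular distance δ = d/R = 6918/11776.6 = 0.58744 rad; initial bearing θ = 4.1452 rad.
sin φ₂ = sin φ₁ cos δ + cos φ₁ sin δ cos θ = (-0.6965)(0.8324) + (0.7175)(0.5542)(-0.5373) = -0.7934, so φ₂ = -52.51°.
Δλ = atan2(sin θ sin δ cos φ₁, cos δ − sin φ₁ sin φ₂) = atan2(-0.3354, 0.2797) = -50.172°.
λ₂ = -88.531° − 50.172° = -138.70°.

-52.51°, -138.70°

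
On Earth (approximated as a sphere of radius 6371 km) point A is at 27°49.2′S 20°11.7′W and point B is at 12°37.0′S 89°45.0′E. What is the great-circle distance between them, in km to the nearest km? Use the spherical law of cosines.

11241 km

With latitudes φ₁ = -27.820°, φ₂ = -12.617° and longitude difference Δλ = 109.945°:
cos c = sin φ₁ sin φ₂ + cos φ₁ cos φ₂ cos Δλ = (-0.4667)(-0.2184) + (0.8844)(0.9759)(-0.3411) = -0.19247,
so c = arccos(-0.19247) = 1.76447 rad.
Distance = R·c = 6371 × 1.7645 ≈ 11241 km.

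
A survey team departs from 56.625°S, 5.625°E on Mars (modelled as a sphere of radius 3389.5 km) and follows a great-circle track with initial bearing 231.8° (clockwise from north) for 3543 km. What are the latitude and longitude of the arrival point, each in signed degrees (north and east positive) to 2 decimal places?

-45.50°, -98.48°

Angular distance δ = d/R = 3543/3389.5 = 1.04529 rad; initial bearing θ = 4.0457 rad.
sin φ₂ = sin φ₁ cos δ + cos φ₁ sin δ cos θ = (-0.8351)(0.5017) + (0.5501)(0.8651)(-0.6184) = -0.7132, so φ₂ = -45.50°.
Δλ = atan2(sin θ sin δ cos φ₁, cos δ − sin φ₁ sin φ₂) = atan2(-0.3740, -0.0939) = -104.101°.
λ₂ = 5.625° − 104.101° = -98.48°.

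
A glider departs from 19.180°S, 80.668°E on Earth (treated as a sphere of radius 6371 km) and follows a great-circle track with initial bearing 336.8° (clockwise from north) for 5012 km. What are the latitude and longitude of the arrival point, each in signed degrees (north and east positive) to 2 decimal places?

22.50°, 63.10°

Angular distance δ = d/R = 5012/6371 = 0.78669 rad; initial bearing θ = 5.8783 rad.
sin φ₂ = sin φ₁ cos δ + cos φ₁ sin δ cos θ = (-0.3285)(0.7062) + (0.9445)(0.7080)(0.9191) = 0.3826, so φ₂ = 22.50°.
Δλ = atan2(sin θ sin δ cos φ₁, cos δ − sin φ₁ sin φ₂) = atan2(-0.2634, 0.8319) = -17.571°.
λ₂ = 80.668° − 17.571° = 63.10°.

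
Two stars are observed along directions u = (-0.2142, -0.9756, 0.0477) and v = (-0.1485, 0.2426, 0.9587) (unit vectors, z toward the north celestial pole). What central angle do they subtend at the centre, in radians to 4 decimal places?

1.7306 rad

u·v = -0.1591; |u| = 1.0000, |v| = 1.0000.
cos θ = (u·v)/(|u||v|) = -0.1591, so θ = 1.7306 rad.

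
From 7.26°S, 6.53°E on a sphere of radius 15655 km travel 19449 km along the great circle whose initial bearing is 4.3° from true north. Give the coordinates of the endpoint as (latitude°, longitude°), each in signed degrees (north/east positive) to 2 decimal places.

63.58°, 15.71°

Angular distance δ = d/R = 19449/15655 = 1.24235 rad; initial bearing θ = 0.0750 rad.
sin φ₂ = sin φ₁ cos δ + cos φ₁ sin δ cos θ = (-0.1264)(0.3226) + (0.9920)(0.9465)(0.9972) = 0.8955, so φ₂ = 63.58°.
Δλ = atan2(sin θ sin δ cos φ₁, cos δ − sin φ₁ sin φ₂) = atan2(0.0704, 0.4357) = 9.178°.
λ₂ = 6.530° + 9.178° = 15.71°.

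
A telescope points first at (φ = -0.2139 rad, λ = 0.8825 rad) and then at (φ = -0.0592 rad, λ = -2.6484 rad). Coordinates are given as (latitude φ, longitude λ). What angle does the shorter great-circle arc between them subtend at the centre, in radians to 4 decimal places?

2.6680 rad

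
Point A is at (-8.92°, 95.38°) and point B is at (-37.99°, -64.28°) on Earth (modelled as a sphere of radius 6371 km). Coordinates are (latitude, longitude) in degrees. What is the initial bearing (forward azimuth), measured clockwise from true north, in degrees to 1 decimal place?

200.8°

Δλ = -159.660° = -2.7866 rad.
y = sin Δλ · cos φ₂ = (-0.3476)(0.7881) = -0.2739
x = cos φ₁ sin φ₂ − sin φ₁ cos φ₂ cos Δλ = (0.9879)(-0.6155) − (-0.1551)(0.7881)(-0.9376) = -0.7227
θ = atan2(y, x) = -159.24°; adding 360° gives 200.8°.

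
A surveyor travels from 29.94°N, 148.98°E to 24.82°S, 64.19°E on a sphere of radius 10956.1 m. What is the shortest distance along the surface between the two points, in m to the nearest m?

18728 m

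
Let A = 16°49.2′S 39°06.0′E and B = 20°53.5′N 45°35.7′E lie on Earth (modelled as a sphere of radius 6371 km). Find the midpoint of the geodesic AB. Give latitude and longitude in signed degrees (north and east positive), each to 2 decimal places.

2.04°, 42.31°

The central angle between A and B is δ = 0.6675 rad.
With f = 0.5, the slerp weights are sin((1−f)δ)/sin δ = 0.5292 and sin(fδ)/sin δ = 0.5292.
Weighted sum of the unit vectors: (0.5292)·(0.7428,0.6037,-0.2894) + (0.5292)·(0.6537,0.6674,0.3566) = (0.7391, 0.6727, 0.0356).
Converting back: φ = atan2(z, √(x²+y²)) = 2.04°, λ = atan2(y, x) = 42.31°.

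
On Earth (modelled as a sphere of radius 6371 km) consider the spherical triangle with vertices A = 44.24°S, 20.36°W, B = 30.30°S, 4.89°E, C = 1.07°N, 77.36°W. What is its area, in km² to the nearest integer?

10066737 km²

Side lengths (central angles): a = 1.4636, b = 1.1841, c = 0.4240 rad; semiperimeter s = 1.5359.
By l'Huilier's theorem, tan(E/4) = √[tan(s/2) tan((s−a)/2) tan((s−b)/2) tan((s−c)/2)], giving spherical excess E = 0.2480 rad.
Area = E·R² = 0.2480 × (6371)² ≈ 10066737 km².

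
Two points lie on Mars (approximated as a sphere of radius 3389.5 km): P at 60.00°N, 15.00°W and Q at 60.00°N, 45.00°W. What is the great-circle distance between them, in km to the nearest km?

With latitudes φ₁ = 60.000°, φ₂ = 60.000° and longitude difference Δλ = -30.000°:
Haversine: a = sin²(Δφ/2) + cos φ₁ cos φ₂ sin²(Δλ/2) = 0.0000 + (0.5000)(0.5000)(0.0670) = 0.01675.
Central angle c = 2·arcsin(√a) = 0.25955 rad.
Distance = R·c = 3389.5 × 0.2595 ≈ 880 km.

880 km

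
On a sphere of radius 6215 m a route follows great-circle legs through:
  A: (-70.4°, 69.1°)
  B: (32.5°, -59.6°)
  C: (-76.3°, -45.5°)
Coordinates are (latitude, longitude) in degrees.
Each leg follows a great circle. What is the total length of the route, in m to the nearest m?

26277 m

Leg A→B: central angle 2.3227 rad, distance 14435.8 m.
Leg B→C: central angle 1.9053 rad, distance 11841.3 m.
Total: 14435.8 + 11841.3 ≈ 26277 m.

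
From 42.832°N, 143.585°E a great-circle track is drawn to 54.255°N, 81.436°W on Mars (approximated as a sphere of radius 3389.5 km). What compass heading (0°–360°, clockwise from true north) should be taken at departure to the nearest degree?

Δλ = 134.979° = 2.3558 rad.
y = sin Δλ · cos φ₂ = (0.7074)(0.5842) = 0.4132
x = cos φ₁ sin φ₂ − sin φ₁ cos φ₂ cos Δλ = (0.7334)(0.8116) − (0.6799)(0.5842)(-0.7068) = 0.8759
θ = atan2(y, x) = 25.26°, so the bearing is 25°.

25°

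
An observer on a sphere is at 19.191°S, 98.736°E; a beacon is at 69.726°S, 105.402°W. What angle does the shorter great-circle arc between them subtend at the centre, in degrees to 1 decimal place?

Let φ₁ = -0.3349 rad, φ₂ = -1.2169 rad, and Δλ = 2.7203 rad.
cos c = sin φ₁ sin φ₂ + cos φ₁ cos φ₂ cos Δλ = (-0.3287)(-0.9380) + (0.9444)(0.3465)(-0.9126) = 0.00971,
so c = arccos(0.00971) = 1.56108 rad.
So the angular separation is 89.4°.

89.4°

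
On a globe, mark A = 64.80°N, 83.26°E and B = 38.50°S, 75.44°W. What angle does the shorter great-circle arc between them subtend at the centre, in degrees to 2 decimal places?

150.89°

Let φ₁ = 1.1310 rad, φ₂ = -0.6720 rad, and Δλ = -2.7698 rad.
cos c = sin φ₁ sin φ₂ + cos φ₁ cos φ₂ cos Δλ = (0.9048)(-0.6225) + (0.4258)(0.7826)(-0.9317) = -0.87372,
so c = arccos(-0.87372) = 2.63360 rad.
So the angular separation is 150.89°.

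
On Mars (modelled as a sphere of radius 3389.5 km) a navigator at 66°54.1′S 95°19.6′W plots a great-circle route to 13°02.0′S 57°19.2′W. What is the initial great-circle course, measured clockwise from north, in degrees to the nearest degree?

44°

Δλ = 38.007° = 0.6633 rad.
y = sin Δλ · cos φ₂ = (0.6158)(0.9742) = 0.5999
x = cos φ₁ sin φ₂ − sin φ₁ cos φ₂ cos Δλ = (0.3923)(-0.2255) − (-0.9198)(0.9742)(0.7879) = 0.6176
θ = atan2(y, x) = 44.17°, so the bearing is 44°.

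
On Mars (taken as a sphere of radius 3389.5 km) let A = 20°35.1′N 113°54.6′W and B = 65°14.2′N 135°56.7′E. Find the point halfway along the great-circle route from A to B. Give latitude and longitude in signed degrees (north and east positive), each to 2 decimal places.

Central angle δ = 1.3855 rad. Interpolating on the sphere with fraction f = 0.5:
P = [sin((1−f)δ)·A + sin(fδ)·B] / sin δ = 0.6498·A + 0.6498·B in Cartesian coordinates,
giving P = (-0.4421, -0.3668, 0.8185), i.e. latitude 54.93°, longitude -140.32°.

54.93°, -140.32°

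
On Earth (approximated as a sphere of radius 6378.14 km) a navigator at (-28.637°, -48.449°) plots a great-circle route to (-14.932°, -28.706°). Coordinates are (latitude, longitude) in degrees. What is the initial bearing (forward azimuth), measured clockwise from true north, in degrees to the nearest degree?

57°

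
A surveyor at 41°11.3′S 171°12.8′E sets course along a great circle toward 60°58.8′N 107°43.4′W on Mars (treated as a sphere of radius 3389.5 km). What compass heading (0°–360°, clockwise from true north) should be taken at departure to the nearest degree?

34°

Δλ = 81.063° = 1.4148 rad.
y = sin Δλ · cos φ₂ = (0.9879)(0.4851) = 0.4792
x = cos φ₁ sin φ₂ − sin φ₁ cos φ₂ cos Δλ = (0.7525)(0.8745) − (-0.6585)(0.4851)(0.1553) = 0.7077
θ = atan2(y, x) = 34.10°, so the bearing is 34°.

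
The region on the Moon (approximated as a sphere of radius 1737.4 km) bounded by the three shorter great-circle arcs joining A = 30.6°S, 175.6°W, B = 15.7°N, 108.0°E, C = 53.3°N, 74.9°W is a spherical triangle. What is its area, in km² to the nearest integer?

Side lengths (central angles): a = 1.9365, b = 2.0986, c = 1.5137 rad; semiperimeter s = 2.7744.
By l'Huilier's theorem, tan(E/4) = √[tan(s/2) tan((s−a)/2) tan((s−b)/2) tan((s−c)/2)], giving spherical excess E = 2.6599 rad.
Area = E·R² = 2.6599 × (1737.4)² ≈ 8029167 km².

8029167 km²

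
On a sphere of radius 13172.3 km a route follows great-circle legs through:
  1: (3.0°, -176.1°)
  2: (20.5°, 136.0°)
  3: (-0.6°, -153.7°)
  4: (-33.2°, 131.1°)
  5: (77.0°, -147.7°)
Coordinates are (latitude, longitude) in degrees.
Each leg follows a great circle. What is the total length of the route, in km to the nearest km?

73396 km

Leg 1→2: central angle 0.8692 rad, distance 11449.4 km.
Leg 2→3: central angle 1.2534 rad, distance 16510.6 km.
Leg 3→4: central angle 1.3495 rad, distance 17776.3 km.
Leg 4→5: central angle 2.0999 rad, distance 27660.1 km.
Total: 11449.4 + 16510.6 + 17776.3 + 27660.1 ≈ 73396 km.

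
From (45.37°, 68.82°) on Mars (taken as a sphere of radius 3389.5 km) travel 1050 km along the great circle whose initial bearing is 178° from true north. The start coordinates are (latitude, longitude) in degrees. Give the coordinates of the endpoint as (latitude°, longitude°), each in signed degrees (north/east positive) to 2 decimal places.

27.63°, 69.51°

Angular distance δ = d/R = 1050/3389.5 = 0.30978 rad; initial bearing θ = 3.1067 rad.
sin φ₂ = sin φ₁ cos δ + cos φ₁ sin δ cos θ = (0.7117)(0.9524) + (0.7025)(0.3048)(-0.9994) = 0.4637, so φ₂ = 27.63°.
Δλ = atan2(sin θ sin δ cos φ₁, cos δ − sin φ₁ sin φ₂) = atan2(0.0075, 0.6224) = 0.688°.
λ₂ = 68.820° + 0.688° = 69.51°.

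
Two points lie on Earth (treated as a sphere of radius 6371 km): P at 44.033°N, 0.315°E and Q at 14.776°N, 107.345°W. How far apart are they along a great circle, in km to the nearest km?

10222 km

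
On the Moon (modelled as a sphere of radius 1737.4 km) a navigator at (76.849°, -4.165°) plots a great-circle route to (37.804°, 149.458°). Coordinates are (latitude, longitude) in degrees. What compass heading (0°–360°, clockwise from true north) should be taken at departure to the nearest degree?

23°

Δλ = 153.623° = 2.6812 rad.
y = sin Δλ · cos φ₂ = (0.4443)(0.7901) = 0.3510
x = cos φ₁ sin φ₂ − sin φ₁ cos φ₂ cos Δλ = (0.2275)(0.6130) − (0.9738)(0.7901)(-0.8959) = 0.8287
θ = atan2(y, x) = 22.96°, so the bearing is 23°.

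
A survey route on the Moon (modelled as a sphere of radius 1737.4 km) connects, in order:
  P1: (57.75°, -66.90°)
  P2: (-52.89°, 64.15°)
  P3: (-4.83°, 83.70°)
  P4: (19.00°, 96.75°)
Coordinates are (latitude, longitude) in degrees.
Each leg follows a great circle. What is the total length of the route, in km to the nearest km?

6978 km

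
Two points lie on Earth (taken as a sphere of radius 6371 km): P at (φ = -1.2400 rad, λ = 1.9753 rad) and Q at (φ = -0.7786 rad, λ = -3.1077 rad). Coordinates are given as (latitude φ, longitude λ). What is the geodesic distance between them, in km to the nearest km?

In radians: φ₁ = -1.2400, φ₂ = -0.7786, Δλ = 68.766° = 1.2002 rad.
Haversine: a = sin²(Δφ/2) + cos φ₁ cos φ₂ sin²(Δλ/2) = 0.0523 + (0.3248)(0.7119)(0.3189) = 0.12602.
Central angle c = 2·arcsin(√a) = 0.72582 rad.
Distance = R·c = 6371 × 0.7258 ≈ 4624 km.

4624 km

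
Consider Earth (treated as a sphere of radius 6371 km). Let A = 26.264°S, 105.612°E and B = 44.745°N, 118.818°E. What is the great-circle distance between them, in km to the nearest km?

Let φ₁ = -0.4584 rad, φ₂ = 0.7809 rad, and Δλ = 0.2305 rad.
cos c = sin φ₁ sin φ₂ + cos φ₁ cos φ₂ cos Δλ = (-0.4425)(0.7040) + (0.8968)(0.7102)(0.9736) = 0.30858,
so c = arccos(0.30858) = 1.25710 rad.
Distance = R·c = 6371 × 1.2571 ≈ 8009 km.

8009 km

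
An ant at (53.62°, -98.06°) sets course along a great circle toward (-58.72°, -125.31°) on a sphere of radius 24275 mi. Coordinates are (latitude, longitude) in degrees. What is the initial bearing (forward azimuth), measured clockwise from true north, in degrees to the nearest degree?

With φ₁ = 0.9358, φ₂ = -1.0249, Δλ = -0.4756 rad, the forward-azimuth formula gives
θ = atan2( sin Δλ cos φ₂ , cos φ₁ sin φ₂ − sin φ₁ cos φ₂ cos Δλ ) = atan2(-0.2377, -0.8786) = -164.86°.
Adding 360° brings this into [0°, 360°): 195°.

195°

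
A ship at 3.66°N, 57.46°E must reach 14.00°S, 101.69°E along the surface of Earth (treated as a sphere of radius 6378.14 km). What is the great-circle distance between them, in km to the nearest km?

Let φ₁ = 0.0639 rad, φ₂ = -0.2443 rad, and Δλ = 0.7720 rad.
Haversine: a = sin²(Δφ/2) + cos φ₁ cos φ₂ sin²(Δλ/2) = 0.0236 + (0.9980)(0.9703)(0.1417) = 0.16080.
Central angle c = 2·arcsin(√a) = 0.82521 rad.
Distance = R·c = 6378.14 × 0.8252 ≈ 5263 km.

5263 km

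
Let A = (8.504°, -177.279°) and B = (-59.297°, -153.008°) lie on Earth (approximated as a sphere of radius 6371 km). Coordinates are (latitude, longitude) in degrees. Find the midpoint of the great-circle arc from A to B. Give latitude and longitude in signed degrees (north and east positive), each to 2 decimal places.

-25.85°, -169.07°

The central angle between A and B is δ = 1.2311 rad.
With f = 0.5, the slerp weights are sin((1−f)δ)/sin δ = 0.6124 and sin(fδ)/sin δ = 0.6124.
Weighted sum of the unit vectors: (0.6124)·(-0.9879,-0.0470,0.1479) + (0.6124)·(-0.4550,-0.2317,-0.8598) = (-0.8836, -0.1707, -0.4360).
Converting back: φ = atan2(z, √(x²+y²)) = -25.85°, λ = atan2(y, x) = -169.07°.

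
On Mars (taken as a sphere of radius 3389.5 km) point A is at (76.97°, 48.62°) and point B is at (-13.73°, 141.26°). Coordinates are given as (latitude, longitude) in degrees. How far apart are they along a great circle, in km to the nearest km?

With latitudes φ₁ = 76.970°, φ₂ = -13.730° and longitude difference Δλ = 92.640°:
cos c = sin φ₁ sin φ₂ + cos φ₁ cos φ₂ cos Δλ = (0.9743)(-0.2373) + (0.2255)(0.9714)(-0.0461) = -0.24132,
so c = arccos(-0.24132) = 1.81453 rad.
Distance = R·c = 3389.5 × 1.8145 ≈ 6150 km.

6150 km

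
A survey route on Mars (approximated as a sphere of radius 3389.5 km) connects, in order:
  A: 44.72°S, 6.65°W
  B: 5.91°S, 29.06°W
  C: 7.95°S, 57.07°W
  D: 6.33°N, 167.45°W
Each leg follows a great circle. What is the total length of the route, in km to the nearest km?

10785 km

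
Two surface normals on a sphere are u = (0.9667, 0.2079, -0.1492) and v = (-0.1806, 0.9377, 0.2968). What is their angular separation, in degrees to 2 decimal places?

91.37°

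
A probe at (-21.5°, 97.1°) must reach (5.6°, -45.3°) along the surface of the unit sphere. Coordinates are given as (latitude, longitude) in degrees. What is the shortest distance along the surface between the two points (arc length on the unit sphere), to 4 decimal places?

2.4487

Let φ₁ = -0.3752 rad, φ₂ = 0.0977 rad, and Δλ = -2.4853 rad.
cos c = sin φ₁ sin φ₂ + cos φ₁ cos φ₂ cos Δλ = (-0.3665)(0.0976) + (0.9304)(0.9952)(-0.7923) = -0.76941,
so c = arccos(-0.76941) = 2.44871 rad.
On the unit sphere the arc length equals the central angle: 2.4487.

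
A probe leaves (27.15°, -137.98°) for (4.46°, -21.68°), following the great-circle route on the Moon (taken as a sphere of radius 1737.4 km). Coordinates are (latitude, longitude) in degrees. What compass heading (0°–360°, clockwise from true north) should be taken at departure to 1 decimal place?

With φ₁ = 0.4739, φ₂ = 0.0778, Δλ = 2.0298 rad, the forward-azimuth formula gives
θ = atan2( sin Δλ cos φ₂ , cos φ₁ sin φ₂ − sin φ₁ cos φ₂ cos Δλ ) = atan2(0.8938, 0.2708) = 73.15°.
So the initial bearing is 73.1°.

73.1°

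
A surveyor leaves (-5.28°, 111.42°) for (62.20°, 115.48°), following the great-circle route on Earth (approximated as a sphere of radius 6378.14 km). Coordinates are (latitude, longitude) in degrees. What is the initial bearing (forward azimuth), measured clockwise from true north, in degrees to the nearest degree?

2°

With φ₁ = -0.0922, φ₂ = 1.0856, Δλ = 0.0709 rad, the forward-azimuth formula gives
θ = atan2( sin Δλ cos φ₂ , cos φ₁ sin φ₂ − sin φ₁ cos φ₂ cos Δλ ) = atan2(0.0330, 0.9236) = 2.05°.
So the initial bearing is 2°.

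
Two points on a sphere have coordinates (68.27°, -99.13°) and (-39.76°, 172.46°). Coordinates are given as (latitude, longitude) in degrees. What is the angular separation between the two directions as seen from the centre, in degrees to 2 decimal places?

125.89°

In radians: φ₁ = 1.1915, φ₂ = -0.6939, Δλ = -88.410° = -1.5430 rad.
cos c = sin φ₁ sin φ₂ + cos φ₁ cos φ₂ cos Δλ = (0.9289)(-0.6396) + (0.3702)(0.7687)(0.0277) = -0.58623,
so c = arccos(-0.58623) = 2.19719 rad.
So the angular separation is 125.89°.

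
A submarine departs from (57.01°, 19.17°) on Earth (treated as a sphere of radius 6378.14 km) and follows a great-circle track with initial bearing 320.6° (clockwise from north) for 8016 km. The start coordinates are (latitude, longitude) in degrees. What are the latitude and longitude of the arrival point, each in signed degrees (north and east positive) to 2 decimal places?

41.24°, -107.43°

Angular distance δ = d/R = 8016/6378.14 = 1.25679 rad; initial bearing θ = 5.5955 rad.
sin φ₂ = sin φ₁ cos δ + cos φ₁ sin δ cos θ = (0.8388)(0.3089) + (0.5445)(0.9511)(0.7727) = 0.6592, so φ₂ = 41.24°.
Δλ = atan2(sin θ sin δ cos φ₁, cos δ − sin φ₁ sin φ₂) = atan2(-0.3287, -0.2441) = -126.596°.
λ₂ = 19.170° − 126.596° = -107.43°.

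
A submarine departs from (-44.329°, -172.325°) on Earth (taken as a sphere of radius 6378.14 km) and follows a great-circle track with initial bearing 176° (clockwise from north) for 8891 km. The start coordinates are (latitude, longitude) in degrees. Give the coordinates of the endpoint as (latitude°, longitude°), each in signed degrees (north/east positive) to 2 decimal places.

-55.63°, 0.69°

Angular distance δ = d/R = 8891/6378.14 = 1.39398 rad; initial bearing θ = 3.0718 rad.
sin φ₂ = sin φ₁ cos δ + cos φ₁ sin δ cos θ = (-0.6988)(0.1759) + (0.7153)(0.9844)(-0.9976) = -0.8254, so φ₂ = -55.63°.
Δλ = atan2(sin θ sin δ cos φ₁, cos δ − sin φ₁ sin φ₂) = atan2(0.0491, -0.4009) = 173.014°.
λ₂ = -172.325° + 173.014° = 0.69°.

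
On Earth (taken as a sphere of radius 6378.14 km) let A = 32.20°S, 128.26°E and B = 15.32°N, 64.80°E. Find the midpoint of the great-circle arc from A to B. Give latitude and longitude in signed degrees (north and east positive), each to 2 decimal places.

The central angle between A and B is δ = 1.3450 rad.
With f = 0.5, the slerp weights are sin((1−f)δ)/sin δ = 0.6392 and sin(fδ)/sin δ = 0.6392.
Weighted sum of the unit vectors: (0.6392)·(-0.5240,0.6644,-0.5329) + (0.6392)·(0.4106,0.8727,0.2642) = (-0.0724, 0.9825, -0.1717).
Converting back: φ = atan2(z, √(x²+y²)) = -9.89°, λ = atan2(y, x) = 94.22°.

-9.89°, 94.22°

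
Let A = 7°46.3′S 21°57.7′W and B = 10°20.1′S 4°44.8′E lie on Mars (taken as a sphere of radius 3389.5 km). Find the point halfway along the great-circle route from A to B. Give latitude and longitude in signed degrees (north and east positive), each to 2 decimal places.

-9.30°, -8.66°

The central angle between A and B is δ = 0.4624 rad.
With f = 0.5, the slerp weights are sin((1−f)δ)/sin δ = 0.5137 and sin(fδ)/sin δ = 0.5137.
Weighted sum of the unit vectors: (0.5137)·(0.9189,-0.3706,-0.1352) + (0.5137)·(0.9804,0.0814,-0.1794) = (0.9756, -0.1485, -0.1616).
Converting back: φ = atan2(z, √(x²+y²)) = -9.30°, λ = atan2(y, x) = -8.66°.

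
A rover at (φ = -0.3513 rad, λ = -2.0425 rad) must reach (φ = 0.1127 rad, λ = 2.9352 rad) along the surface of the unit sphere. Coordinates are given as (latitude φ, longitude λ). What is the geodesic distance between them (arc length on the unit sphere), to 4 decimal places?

1.3634

Let φ₁ = -0.3513 rad, φ₂ = 0.1127 rad, and Δλ = -1.3055 rad.
cos c = sin φ₁ sin φ₂ + cos φ₁ cos φ₂ cos Δλ = (-0.3441)(0.1125) + (0.9389)(0.9937)(0.2622) = 0.20593,
so c = arccos(0.20593) = 1.36338 rad.
On the unit sphere the arc length equals the central angle: 1.3634.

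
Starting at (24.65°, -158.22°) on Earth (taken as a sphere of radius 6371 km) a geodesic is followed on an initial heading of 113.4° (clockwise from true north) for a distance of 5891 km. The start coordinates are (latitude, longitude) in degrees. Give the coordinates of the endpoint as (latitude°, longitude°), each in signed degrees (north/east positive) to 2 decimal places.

-2.12°, -111.06°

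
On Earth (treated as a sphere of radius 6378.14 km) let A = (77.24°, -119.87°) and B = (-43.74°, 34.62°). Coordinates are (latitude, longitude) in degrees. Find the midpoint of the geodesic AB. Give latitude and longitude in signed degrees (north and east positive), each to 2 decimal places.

28.10°, 24.31°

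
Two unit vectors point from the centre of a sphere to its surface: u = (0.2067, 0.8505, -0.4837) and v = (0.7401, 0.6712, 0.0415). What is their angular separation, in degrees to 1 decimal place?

u·v = 0.7038; |u| = 1.0000, |v| = 1.0000.
cos θ = (u·v)/(|u||v|) = 0.7038, so θ = 45.3°.

45.3°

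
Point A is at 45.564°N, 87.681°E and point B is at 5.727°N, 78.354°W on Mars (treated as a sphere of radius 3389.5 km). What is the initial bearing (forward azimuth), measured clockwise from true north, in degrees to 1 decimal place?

With φ₁ = 0.7952, φ₂ = 0.1000, Δλ = -2.8979 rad, the forward-azimuth formula gives
θ = atan2( sin Δλ cos φ₂ , cos φ₁ sin φ₂ − sin φ₁ cos φ₂ cos Δλ ) = atan2(-0.2401, 0.7593) = -17.55°.
Adding 360° brings this into [0°, 360°): 342.5°.

342.5°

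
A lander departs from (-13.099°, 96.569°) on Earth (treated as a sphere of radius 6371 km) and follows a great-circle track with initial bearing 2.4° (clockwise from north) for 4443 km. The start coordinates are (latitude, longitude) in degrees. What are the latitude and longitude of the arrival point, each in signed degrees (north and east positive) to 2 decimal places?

Angular distance δ = d/R = 4443/6371 = 0.69738 rad; initial bearing θ = 0.0419 rad.
sin φ₂ = sin φ₁ cos δ + cos φ₁ sin δ cos θ = (-0.2266)(0.7665) + (0.9740)(0.6422)(0.9991) = 0.4512, so φ₂ = 26.82°.
Δλ = atan2(sin θ sin δ cos φ₁, cos δ − sin φ₁ sin φ₂) = atan2(0.0262, 0.8688) = 1.727°.
λ₂ = 96.569° + 1.727° = 98.30°.

26.82°, 98.30°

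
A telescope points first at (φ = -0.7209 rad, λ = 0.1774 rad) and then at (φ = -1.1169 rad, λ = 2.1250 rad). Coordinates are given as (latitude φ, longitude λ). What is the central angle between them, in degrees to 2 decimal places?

61.83°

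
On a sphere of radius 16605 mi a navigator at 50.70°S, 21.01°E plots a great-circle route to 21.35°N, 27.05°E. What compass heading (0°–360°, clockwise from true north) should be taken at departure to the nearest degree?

Δλ = 6.040° = 0.1054 rad.
y = sin Δλ · cos φ₂ = (0.1052)(0.9314) = 0.0980
x = cos φ₁ sin φ₂ − sin φ₁ cos φ₂ cos Δλ = (0.6334)(0.3641) − (-0.7738)(0.9314)(0.9944) = 0.9473
θ = atan2(y, x) = 5.91°, so the bearing is 6°.

6°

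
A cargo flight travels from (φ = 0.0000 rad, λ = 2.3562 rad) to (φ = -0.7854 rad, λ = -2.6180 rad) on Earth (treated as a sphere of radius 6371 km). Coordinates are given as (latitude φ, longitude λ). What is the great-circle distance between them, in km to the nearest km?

8835 km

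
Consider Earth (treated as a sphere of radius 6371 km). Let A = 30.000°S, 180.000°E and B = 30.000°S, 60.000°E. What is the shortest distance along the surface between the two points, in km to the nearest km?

Let φ₁ = -0.5236 rad, φ₂ = -0.5236 rad, and Δλ = -2.0944 rad.
cos c = sin φ₁ sin φ₂ + cos φ₁ cos φ₂ cos Δλ = (-0.5000)(-0.5000) + (0.8660)(0.8660)(-0.5000) = -0.12500,
so c = arccos(-0.12500) = 1.69612 rad.
Distance = R·c = 6371 × 1.6961 ≈ 10806 km.

10806 km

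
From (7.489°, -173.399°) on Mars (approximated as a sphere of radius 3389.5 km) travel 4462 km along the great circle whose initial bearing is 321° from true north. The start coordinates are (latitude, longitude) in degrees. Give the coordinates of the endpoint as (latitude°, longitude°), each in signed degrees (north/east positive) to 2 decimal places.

Angular distance δ = d/R = 4462/3389.5 = 1.31642 rad; initial bearing θ = 5.6025 rad.
sin φ₂ = sin φ₁ cos δ + cos φ₁ sin δ cos θ = (0.1303)(0.2516) + (0.9915)(0.9678)(0.7771) = 0.7785, so φ₂ = 51.13°.
Δλ = atan2(sin θ sin δ cos φ₁, cos δ − sin φ₁ sin φ₂) = atan2(-0.6039, 0.1502) = -76.035°.
λ₂ = -173.399° − 76.035° = -249.43° → 110.57° after wrapping to (−180°, 180°].

51.13°, 110.57°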